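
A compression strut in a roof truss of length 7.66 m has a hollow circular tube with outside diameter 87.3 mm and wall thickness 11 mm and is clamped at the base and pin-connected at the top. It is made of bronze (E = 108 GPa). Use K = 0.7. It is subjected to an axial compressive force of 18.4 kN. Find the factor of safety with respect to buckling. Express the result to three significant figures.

n ≈ 3.95

Inner diameter d_i = 87.3 − 2×11 = 65.30 mm
I = π(d_o⁴ − d_i⁴)/64 = π(87.3⁴ − 65.30⁴)/64 = 1.959×10^6 mm⁴
I = 1.959×10^6 mm⁴ = 1.959×10^-6 m⁴
Effective length L_e = K·L = 0.7 × 7.66 = 5.362 m
P_cr = π²EI / L_e² = π² × 108×10⁹ × 1.959×10^-6 / 5.362² = 7.262×10^4 N
Factor of safety n = P_cr / P = 72.616 / 18.4 = 3.95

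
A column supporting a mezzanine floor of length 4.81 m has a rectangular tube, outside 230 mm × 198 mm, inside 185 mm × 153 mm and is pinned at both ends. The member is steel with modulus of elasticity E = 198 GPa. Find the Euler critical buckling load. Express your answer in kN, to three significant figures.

P_cr ≈ 7900 kN

Weak-axis I_min = (h_o·b_o³ − h_i·b_i³)/12 with b_o = 198, b_i = 153.0 mm (shorter outer/inner sides).
I_min = (230×198³ − 185.0×153.0³)/12 = 9.356×10^7 mm⁴
I = 9.356×10^7 mm⁴ = 9.356×10^-5 m⁴
Effective length L_e = K·L = 1 × 4.81 = 4.810 m
P_cr = π²EI / L_e² = π² × 198×10⁹ × 9.356×10^-5 / 4.810² = 7.903×10^6 N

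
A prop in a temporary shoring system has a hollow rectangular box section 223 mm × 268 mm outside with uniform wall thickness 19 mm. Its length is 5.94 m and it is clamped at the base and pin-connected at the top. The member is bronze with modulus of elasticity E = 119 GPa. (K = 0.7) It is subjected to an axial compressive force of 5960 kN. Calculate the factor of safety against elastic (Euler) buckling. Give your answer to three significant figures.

n ≈ 1.44

Inner dimensions: h_i = 268 − 2×19 = 230.0 mm, b_i = 223 − 2×19 = 185.0 mm
Weak-axis I_min = (h_o·b_o³ − h_i·b_i³)/12 with b_o = 223, b_i = 185.0 mm (shorter outer/inner sides).
I_min = (268×223³ − 230.0×185.0³)/12 = 1.263×10^8 mm⁴
I = 1.263×10^8 mm⁴ = 1.263×10^-4 m⁴
Effective length L_e = K·L = 0.7 × 5.94 = 4.158 m
P_cr = π²EI / L_e² = π² × 119×10⁹ × 1.263×10^-4 / 4.158² = 8.581×10^6 N
Factor of safety n = P_cr / P = 8580.6 / 5960 = 1.44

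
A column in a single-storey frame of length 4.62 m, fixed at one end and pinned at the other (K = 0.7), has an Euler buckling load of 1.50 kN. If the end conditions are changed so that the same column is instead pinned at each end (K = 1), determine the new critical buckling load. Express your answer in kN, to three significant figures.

P_cr ≈ 0.735 kN

P_cr ∝ 1/K², so P_cr,new = P_cr,old × (K_old/K_new)² = 1.50 × (0.7/1)²
= 1.50 × 0.4900 = 0.735 kN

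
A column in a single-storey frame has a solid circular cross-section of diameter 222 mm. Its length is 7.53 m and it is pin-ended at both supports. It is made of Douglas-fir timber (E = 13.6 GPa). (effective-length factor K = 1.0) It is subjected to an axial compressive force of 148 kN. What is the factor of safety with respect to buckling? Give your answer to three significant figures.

I = πd⁴/64 = π×222⁴/64 = 1.192×10^8 mm⁴
I = 1.192×10^8 mm⁴ = 1.192×10^-4 m⁴
Effective length L_e = K·L = 1 × 7.53 = 7.530 m
P_cr = π²EI / L_e² = π² × 13.6×10⁹ × 1.192×10^-4 / 7.530² = 2.822×10^5 N
Factor of safety n = P_cr / P = 282.25 / 148 = 1.91

n ≈ 1.91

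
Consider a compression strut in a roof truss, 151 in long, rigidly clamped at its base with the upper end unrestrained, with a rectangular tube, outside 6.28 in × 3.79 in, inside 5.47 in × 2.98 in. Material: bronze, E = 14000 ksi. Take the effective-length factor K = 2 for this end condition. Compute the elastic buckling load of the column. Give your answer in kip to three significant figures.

Weak-axis I_min = (h_o·b_o³ − h_i·b_i³)/12 with b_o = 3.79, b_i = 2.980 in (shorter outer/inner sides).
I_min = (6.28×3.79³ − 5.470×2.980³)/12 = 16.43 in⁴
Effective length L_e = K·L = 2 × 151 = 302.0 in
P_cr = π²EI / L_e² = π² × 14000×10³ × 16.43 / 302.0² = 2.489×10^4 lb

P_cr ≈ 24.9 kip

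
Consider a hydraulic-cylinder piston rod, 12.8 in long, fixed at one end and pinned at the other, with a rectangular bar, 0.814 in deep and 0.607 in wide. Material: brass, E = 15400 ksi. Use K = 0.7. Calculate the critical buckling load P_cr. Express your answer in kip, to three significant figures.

P_cr ≈ 28.7 kip

Buckling occurs about the weak axis: I_min = h·b³/12 with b = 0.607 in (the shorter side).
I_min = 0.814×0.607³/12 = 1.517×10^-2 in⁴
Effective length L_e = K·L = 0.7 × 12.8 = 8.960 in
P_cr = π²EI / L_e² = π² × 15400×10³ × 1.517×10^-2 / 8.960² = 2.872×10^4 lb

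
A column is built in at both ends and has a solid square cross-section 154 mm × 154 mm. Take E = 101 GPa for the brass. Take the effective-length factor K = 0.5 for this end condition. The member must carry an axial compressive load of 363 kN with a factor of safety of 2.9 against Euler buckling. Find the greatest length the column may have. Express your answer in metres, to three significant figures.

I = a⁴/12 = 154⁴/12 = 4.687×10^7 mm⁴
I = 4.687×10^-5 m⁴
Required critical load P_cr = n·P = 2.9 × 363 = 1053 kN = 1.053×10^6 N
From P_cr = π²EI/(K·L)²:  L = (1/K)·√(π²EI/P_cr) = (1/0.5)·√(π²×1.01×10^11×4.687×10^-5/1.053×10^6)
L = 13.3 m

L_max ≈ 13.3 m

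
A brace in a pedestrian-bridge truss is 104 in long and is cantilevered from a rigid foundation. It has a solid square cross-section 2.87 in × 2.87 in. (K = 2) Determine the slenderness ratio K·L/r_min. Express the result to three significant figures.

I = a⁴/12 = 2.87⁴/12 = 5.654 in⁴
A = 8.237 in²;  r_min = √(I/A) = √(5.654/8.237) = 0.8285 in
L_e = K·L = 2 × 104 = 208.0 in
λ = L_e / r_min = 208.00 / 0.8285 = 251

λ ≈ 251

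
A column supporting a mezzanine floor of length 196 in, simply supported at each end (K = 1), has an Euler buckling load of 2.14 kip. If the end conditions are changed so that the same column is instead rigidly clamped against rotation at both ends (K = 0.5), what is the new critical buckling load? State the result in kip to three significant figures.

P_cr ∝ 1/K², so P_cr,new = P_cr,old × (K_old/K_new)² = 2.14 × (1/0.5)²
= 2.14 × 4.000 = 8.56 kip

P_cr ≈ 8.56 kip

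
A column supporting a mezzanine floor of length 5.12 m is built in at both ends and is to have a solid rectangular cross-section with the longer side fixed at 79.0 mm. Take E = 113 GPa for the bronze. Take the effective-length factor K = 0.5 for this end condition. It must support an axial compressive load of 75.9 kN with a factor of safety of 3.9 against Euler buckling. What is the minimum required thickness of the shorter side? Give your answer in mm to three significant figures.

b ≈ 64.2 mm

Required P_cr = n·P = 3.9 × 75.9 = 296.0 kN
L_e = K·L = 0.5 × 5.12 = 2.560 m
Required I = P_cr·L_e²/(π²E) = 2.960×10^5 × 2.560² / (π² × 1.13×10^11) = 1.739×10^-6 m⁴
I_req = 1.739×10^6 mm⁴
Rectangle, weak axis: I_min = h·b³/12 with h = 79.0 mm fixed  ⇒  b = (12I/h)^(1/3) = 64.2 mm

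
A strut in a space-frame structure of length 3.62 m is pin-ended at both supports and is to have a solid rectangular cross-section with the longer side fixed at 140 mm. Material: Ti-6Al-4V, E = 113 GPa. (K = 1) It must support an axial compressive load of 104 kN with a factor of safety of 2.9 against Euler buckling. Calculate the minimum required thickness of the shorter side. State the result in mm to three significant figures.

b ≈ 67.2 mm

Required P_cr = n·P = 2.9 × 104 = 301.6 kN
L_e = K·L = 1 × 3.62 = 3.620 m
Required I = P_cr·L_e²/(π²E) = 3.016×10^5 × 3.620² / (π² × 1.13×10^11) = 3.544×10^-6 m⁴
I_req = 3.544×10^6 mm⁴
Rectangle, weak axis: I_min = h·b³/12 with h = 140 mm fixed  ⇒  b = (12I/h)^(1/3) = 67.2 mm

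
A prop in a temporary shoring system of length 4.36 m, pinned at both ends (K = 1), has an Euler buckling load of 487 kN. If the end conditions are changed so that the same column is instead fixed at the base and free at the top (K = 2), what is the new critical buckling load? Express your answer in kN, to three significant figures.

P_cr ∝ 1/K², so P_cr,new = P_cr,old × (K_old/K_new)² = 487 × (1/2)²
= 487 × 0.2500 = 122 kN

P_cr ≈ 122 kN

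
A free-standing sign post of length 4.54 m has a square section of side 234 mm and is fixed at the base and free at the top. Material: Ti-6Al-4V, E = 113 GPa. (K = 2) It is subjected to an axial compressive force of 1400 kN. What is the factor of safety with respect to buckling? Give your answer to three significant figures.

I = a⁴/12 = 234⁴/12 = 2.499×10^8 mm⁴
I = 2.499×10^8 mm⁴ = 2.499×10^-4 m⁴
Effective length L_e = K·L = 2 × 4.54 = 9.080 m
P_cr = π²EI / L_e² = π² × 113×10⁹ × 2.499×10^-4 / 9.080² = 3.380×10^6 N
Factor of safety n = P_cr / P = 3379.8 / 1400 = 2.41

n ≈ 2.41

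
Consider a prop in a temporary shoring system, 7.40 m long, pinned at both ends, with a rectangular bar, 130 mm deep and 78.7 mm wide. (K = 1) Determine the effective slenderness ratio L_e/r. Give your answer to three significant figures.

For a rectangle r_min = b/√12 = 78.7/√12 = 22.72 mm
L_e = K·L = 1 × 7.40 m = 7.400 m = 7400.0 mm
λ = L_e / r_min = 7400.0 / 22.72 = 326

λ ≈ 326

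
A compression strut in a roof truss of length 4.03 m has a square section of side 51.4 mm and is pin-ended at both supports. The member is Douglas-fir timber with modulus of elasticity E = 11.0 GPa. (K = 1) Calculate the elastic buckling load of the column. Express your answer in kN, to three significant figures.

I = a⁴/12 = 51.4⁴/12 = 5.817×10^5 mm⁴
I = 5.817×10^5 mm⁴ = 5.817×10^-7 m⁴
Effective length L_e = K·L = 1 × 4.03 = 4.030 m
P_cr = π²EI / L_e² = π² × 11.0×10⁹ × 5.817×10^-7 / 4.030² = 3.888×10^3 N

P_cr ≈ 3.89 kN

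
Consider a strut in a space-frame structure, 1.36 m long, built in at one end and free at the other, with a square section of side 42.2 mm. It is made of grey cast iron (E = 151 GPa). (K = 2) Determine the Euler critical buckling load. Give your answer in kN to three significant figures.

P_cr ≈ 53.2 kN

I = a⁴/12 = 42.2⁴/12 = 2.643×10^5 mm⁴
I = 2.643×10^5 mm⁴ = 2.643×10^-7 m⁴
Effective length L_e = K·L = 2 × 1.36 = 2.720 m
P_cr = π²EI / L_e² = π² × 151×10⁹ × 2.643×10^-7 / 2.720² = 5.324×10^4 N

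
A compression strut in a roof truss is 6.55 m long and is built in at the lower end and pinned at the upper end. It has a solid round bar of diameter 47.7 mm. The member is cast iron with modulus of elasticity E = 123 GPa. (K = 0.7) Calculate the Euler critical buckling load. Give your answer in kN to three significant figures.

P_cr ≈ 14.7 kN

I = πd⁴/64 = π×47.7⁴/64 = 2.541×10^5 mm⁴
I = 2.541×10^5 mm⁴ = 2.541×10^-7 m⁴
Effective length L_e = K·L = 0.7 × 6.55 = 4.585 m
P_cr = π²EI / L_e² = π² × 123×10⁹ × 2.541×10^-7 / 4.585² = 1.467×10^4 N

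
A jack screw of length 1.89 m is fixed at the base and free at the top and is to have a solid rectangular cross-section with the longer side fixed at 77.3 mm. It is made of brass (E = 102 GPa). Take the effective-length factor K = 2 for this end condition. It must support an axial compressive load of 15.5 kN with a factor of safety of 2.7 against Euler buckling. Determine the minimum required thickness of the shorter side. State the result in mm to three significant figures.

Required P_cr = n·P = 2.7 × 15.5 = 41.85 kN
L_e = K·L = 2 × 1.89 = 3.780 m
Required I = P_cr·L_e²/(π²E) = 4.185×10^4 × 3.780² / (π² × 1.02×10^11) = 5.940×10^-7 m⁴
I_req = 5.940×10^5 mm⁴
Rectangle, weak axis: I_min = h·b³/12 with h = 77.3 mm fixed  ⇒  b = (12I/h)^(1/3) = 45.2 mm

b ≈ 45.2 mm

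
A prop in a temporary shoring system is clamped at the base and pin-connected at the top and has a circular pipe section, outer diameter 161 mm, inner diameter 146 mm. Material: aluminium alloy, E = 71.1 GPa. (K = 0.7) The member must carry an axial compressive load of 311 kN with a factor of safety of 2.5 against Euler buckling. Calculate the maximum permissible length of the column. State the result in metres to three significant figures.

d_o = 161 mm, d_i = 146 mm
I = π(d_o⁴ − d_i⁴)/64 = π(161⁴ − 146.0⁴)/64 = 1.068×10^7 mm⁴
I = 1.068×10^-5 m⁴
Required critical load P_cr = n·P = 2.5 × 311 = 777.5 kN = 7.775×10^5 N
From P_cr = π²EI/(K·L)²:  L = (1/K)·√(π²EI/P_cr) = (1/0.7)·√(π²×7.11×10^10×1.068×10^-5/7.775×10^5)
L = 4.43 m

L_max ≈ 4.43 m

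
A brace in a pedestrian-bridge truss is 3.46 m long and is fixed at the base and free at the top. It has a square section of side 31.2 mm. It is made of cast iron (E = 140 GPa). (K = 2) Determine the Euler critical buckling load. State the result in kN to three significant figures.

P_cr ≈ 2.28 kN

I = a⁴/12 = 31.2⁴/12 = 7.897×10^4 mm⁴
I = 7.897×10^4 mm⁴ = 7.897×10^-8 m⁴
Effective length L_e = K·L = 2 × 3.46 = 6.920 m
P_cr = π²EI / L_e² = π² × 140×10⁹ × 7.897×10^-8 / 6.920² = 2.279×10^3 N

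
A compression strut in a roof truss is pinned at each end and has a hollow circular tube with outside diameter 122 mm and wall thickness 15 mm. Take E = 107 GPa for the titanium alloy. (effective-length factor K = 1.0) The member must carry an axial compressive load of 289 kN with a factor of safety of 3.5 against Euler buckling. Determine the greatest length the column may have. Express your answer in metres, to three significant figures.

Inner diameter d_i = 122 − 2×15 = 92.00 mm
I = π(d_o⁴ − d_i⁴)/64 = π(122⁴ − 92.00⁴)/64 = 7.358×10^6 mm⁴
I = 7.358×10^-6 m⁴
Required critical load P_cr = n·P = 3.5 × 289 = 1012 kN = 1.012×10^6 N
From P_cr = π²EI/(K·L)²:  L = (1/K)·√(π²EI/P_cr) = (1/1)·√(π²×1.07×10^11×7.358×10^-6/1.012×10^6)
L = 2.77 m

L_max ≈ 2.77 m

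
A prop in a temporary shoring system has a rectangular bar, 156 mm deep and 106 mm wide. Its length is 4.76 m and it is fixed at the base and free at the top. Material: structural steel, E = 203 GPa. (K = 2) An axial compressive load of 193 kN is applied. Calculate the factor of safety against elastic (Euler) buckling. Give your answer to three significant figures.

n ≈ 1.77

Buckling occurs about the weak axis: I_min = h·b³/12 with b = 106 mm (the shorter side).
I_min = 156×106³/12 = 1.548×10^7 mm⁴
I = 1.548×10^7 mm⁴ = 1.548×10^-5 m⁴
Effective length L_e = K·L = 2 × 4.76 = 9.520 m
P_cr = π²EI / L_e² = π² × 203×10⁹ × 1.548×10^-5 / 9.520² = 3.423×10^5 N
Factor of safety n = P_cr / P = 342.28 / 193 = 1.77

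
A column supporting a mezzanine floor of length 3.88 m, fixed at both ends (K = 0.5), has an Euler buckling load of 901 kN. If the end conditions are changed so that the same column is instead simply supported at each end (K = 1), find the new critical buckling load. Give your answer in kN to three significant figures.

P_cr ≈ 225 kN

P_cr ∝ 1/K², so P_cr,new = P_cr,old × (K_old/K_new)² = 901 × (0.5/1)²
= 901 × 0.2500 = 225 kN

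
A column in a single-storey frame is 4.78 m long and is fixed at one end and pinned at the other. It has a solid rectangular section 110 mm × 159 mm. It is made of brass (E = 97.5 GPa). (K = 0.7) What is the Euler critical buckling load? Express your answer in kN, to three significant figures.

Buckling occurs about the weak axis: I_min = h·b³/12 with b = 110 mm (the shorter side).
I_min = 159×110³/12 = 1.764×10^7 mm⁴
I = 1.764×10^7 mm⁴ = 1.764×10^-5 m⁴
Effective length L_e = K·L = 0.7 × 4.78 = 3.346 m
P_cr = π²EI / L_e² = π² × 97.5×10⁹ × 1.764×10^-5 / 3.346² = 1.516×10^6 N

P_cr ≈ 1520 kN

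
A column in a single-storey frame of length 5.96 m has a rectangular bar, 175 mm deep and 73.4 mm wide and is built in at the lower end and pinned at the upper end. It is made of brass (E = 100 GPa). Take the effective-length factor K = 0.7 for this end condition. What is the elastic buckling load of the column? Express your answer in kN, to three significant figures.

P_cr ≈ 327 kN

Buckling occurs about the weak axis: I_min = h·b³/12 with b = 73.4 mm (the shorter side).
I_min = 175×73.4³/12 = 5.767×10^6 mm⁴
I = 5.767×10^6 mm⁴ = 5.767×10^-6 m⁴
Effective length L_e = K·L = 0.7 × 5.96 = 4.172 m
P_cr = π²EI / L_e² = π² × 100×10⁹ × 5.767×10^-6 / 4.172² = 3.270×10^5 N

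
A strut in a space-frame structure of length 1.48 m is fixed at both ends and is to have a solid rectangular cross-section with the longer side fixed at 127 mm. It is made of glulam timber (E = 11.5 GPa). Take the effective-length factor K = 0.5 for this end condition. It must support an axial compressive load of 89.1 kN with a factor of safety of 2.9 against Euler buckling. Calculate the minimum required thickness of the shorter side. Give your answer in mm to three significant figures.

b ≈ 49.0 mm

Required P_cr = n·P = 2.9 × 89.1 = 258.4 kN
L_e = K·L = 0.5 × 1.48 = 0.7400 m
Required I = P_cr·L_e²/(π²E) = 2.584×10^5 × 0.7400² / (π² × 1.15×10^10) = 1.247×10^-6 m⁴
I_req = 1.247×10^6 mm⁴
Rectangle, weak axis: I_min = h·b³/12 with h = 127 mm fixed  ⇒  b = (12I/h)^(1/3) = 49.0 mm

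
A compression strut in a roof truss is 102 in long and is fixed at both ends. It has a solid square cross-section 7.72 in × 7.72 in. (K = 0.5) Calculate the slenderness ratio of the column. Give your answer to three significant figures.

λ ≈ 22.9

For a square r = a/√12 = 7.72/√12 = 2.229 in
L_e = K·L = 0.5 × 102 = 51.00 in
λ = L_e / r_min = 51.000 / 2.229 = 22.9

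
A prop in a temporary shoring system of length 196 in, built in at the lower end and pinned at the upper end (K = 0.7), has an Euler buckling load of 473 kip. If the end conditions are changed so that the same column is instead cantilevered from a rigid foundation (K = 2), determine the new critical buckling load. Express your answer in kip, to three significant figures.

P_cr ∝ 1/K², so P_cr,new = P_cr,old × (K_old/K_new)² = 473 × (0.7/2)²
= 473 × 0.1225 = 57.9 kip

P_cr ≈ 57.9 kip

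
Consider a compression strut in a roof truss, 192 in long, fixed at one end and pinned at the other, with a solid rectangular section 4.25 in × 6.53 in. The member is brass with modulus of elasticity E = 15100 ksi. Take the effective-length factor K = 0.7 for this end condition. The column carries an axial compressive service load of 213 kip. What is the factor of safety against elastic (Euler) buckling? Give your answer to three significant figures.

n ≈ 1.62

Buckling occurs about the weak axis: I_min = h·b³/12 with b = 4.25 in (the shorter side).
I_min = 6.53×4.25³/12 = 41.77 in⁴
Effective length L_e = K·L = 0.7 × 192 = 134.4 in
P_cr = π²EI / L_e² = π² × 15100×10³ × 41.77 / 134.4² = 3.446×10^5 lb
Factor of safety n = P_cr / P = 344.65 / 213 = 1.62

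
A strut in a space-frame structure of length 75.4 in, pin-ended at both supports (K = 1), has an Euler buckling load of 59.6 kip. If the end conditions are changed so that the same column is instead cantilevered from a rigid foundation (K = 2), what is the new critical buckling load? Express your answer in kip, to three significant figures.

P_cr ≈ 14.9 kip

P_cr ∝ 1/K², so P_cr,new = P_cr,old × (K_old/K_new)² = 59.6 × (1/2)²
= 59.6 × 0.2500 = 14.9 kip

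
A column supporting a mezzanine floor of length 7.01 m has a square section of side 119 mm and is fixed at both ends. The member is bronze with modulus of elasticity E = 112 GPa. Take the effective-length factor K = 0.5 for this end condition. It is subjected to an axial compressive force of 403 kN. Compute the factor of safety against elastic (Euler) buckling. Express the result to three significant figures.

I = a⁴/12 = 119⁴/12 = 1.671×10^7 mm⁴
I = 1.671×10^7 mm⁴ = 1.671×10^-5 m⁴
Effective length L_e = K·L = 0.5 × 7.01 = 3.505 m
P_cr = π²EI / L_e² = π² × 112×10⁹ × 1.671×10^-5 / 3.505² = 1.504×10^6 N
Factor of safety n = P_cr / P = 1503.7 / 403 = 3.73

n ≈ 3.73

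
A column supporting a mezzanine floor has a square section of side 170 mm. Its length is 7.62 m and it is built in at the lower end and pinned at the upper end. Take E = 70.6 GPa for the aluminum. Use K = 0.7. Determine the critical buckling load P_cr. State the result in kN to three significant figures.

I = a⁴/12 = 170⁴/12 = 6.960×10^7 mm⁴
I = 6.960×10^7 mm⁴ = 6.960×10^-5 m⁴
Effective length L_e = K·L = 0.7 × 7.62 = 5.334 m
P_cr = π²EI / L_e² = π² × 70.6×10⁹ × 6.960×10^-5 / 5.334² = 1.705×10^6 N

P_cr ≈ 1700 kN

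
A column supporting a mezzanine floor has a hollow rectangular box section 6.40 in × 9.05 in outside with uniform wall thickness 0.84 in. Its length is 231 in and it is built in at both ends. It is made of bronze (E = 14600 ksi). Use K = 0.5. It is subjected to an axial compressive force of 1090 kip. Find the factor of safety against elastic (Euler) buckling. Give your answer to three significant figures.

n ≈ 1.32

Inner dimensions: h_i = 9.05 − 2×0.84 = 7.370 in, b_i = 6.40 − 2×0.84 = 4.720 in
Weak-axis I_min = (h_o·b_o³ − h_i·b_i³)/12 with b_o = 6.40, b_i = 4.720 in (shorter outer/inner sides).
I_min = (9.05×6.40³ − 7.370×4.720³)/12 = 133.1 in⁴
Effective length L_e = K·L = 0.5 × 231 = 115.5 in
P_cr = π²EI / L_e² = π² × 14600×10³ × 133.1 / 115.5² = 1.438×10^6 lb
Factor of safety n = P_cr / P = 1437.9 / 1090 = 1.32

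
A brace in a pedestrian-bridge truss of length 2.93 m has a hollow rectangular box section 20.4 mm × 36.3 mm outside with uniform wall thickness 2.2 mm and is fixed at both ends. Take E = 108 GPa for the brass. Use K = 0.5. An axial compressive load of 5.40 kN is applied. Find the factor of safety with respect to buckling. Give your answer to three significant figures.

Inner dimensions: h_i = 36.3 − 2×2.2 = 31.90 mm, b_i = 20.4 − 2×2.2 = 16.00 mm
Weak-axis I_min = (h_o·b_o³ − h_i·b_i³)/12 with b_o = 20.4, b_i = 16.00 mm (shorter outer/inner sides).
I_min = (36.3×20.4³ − 31.90×16.00³)/12 = 1.479×10^4 mm⁴
I = 1.479×10^4 mm⁴ = 1.479×10^-8 m⁴
Effective length L_e = K·L = 0.5 × 2.93 = 1.465 m
P_cr = π²EI / L_e² = π² × 108×10⁹ × 1.479×10^-8 / 1.465² = 7.347×10^3 N
Factor of safety n = P_cr / P = 7.3468 / 5.40 = 1.36

n ≈ 1.36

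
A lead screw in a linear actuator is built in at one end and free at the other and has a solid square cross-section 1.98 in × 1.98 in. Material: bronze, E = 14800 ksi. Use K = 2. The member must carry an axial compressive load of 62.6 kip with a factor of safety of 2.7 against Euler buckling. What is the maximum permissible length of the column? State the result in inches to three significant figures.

L_max ≈ 16.6 in

I = a⁴/12 = 1.98⁴/12 = 1.281 in⁴
Required critical load P_cr = n·P = 2.7 × 62.6 = 169.0 kip = 1.690×10^5 lb
From P_cr = π²EI/(K·L)²:  L = (1/K)·√(π²EI/P_cr) = (1/2)·√(π²×1.48×10^7×1.281/1.690×10^5)
L = 16.6 in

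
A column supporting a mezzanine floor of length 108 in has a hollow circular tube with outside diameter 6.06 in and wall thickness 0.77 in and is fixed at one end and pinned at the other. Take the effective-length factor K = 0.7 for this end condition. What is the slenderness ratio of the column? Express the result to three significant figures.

λ ≈ 40.0

Inner diameter d_i = 6.06 − 2×0.77 = 4.520 in
I = π(d_o⁴ − d_i⁴)/64 = π(6.06⁴ − 4.520⁴)/64 = 45.71 in⁴
A = 12.80 in²;  r_min = √(I/A) = √(45.71/12.80) = 1.890 in
L_e = K·L = 0.7 × 108 = 75.60 in
λ = L_e / r_min = 75.600 / 1.890 = 40.0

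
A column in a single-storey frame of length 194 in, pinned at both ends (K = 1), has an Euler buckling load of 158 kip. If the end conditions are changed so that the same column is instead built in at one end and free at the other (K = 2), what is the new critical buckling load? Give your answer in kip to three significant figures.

P_cr ∝ 1/K², so P_cr,new = P_cr,old × (K_old/K_new)² = 158 × (1/2)²
= 158 × 0.2500 = 39.5 kip

P_cr ≈ 39.5 kip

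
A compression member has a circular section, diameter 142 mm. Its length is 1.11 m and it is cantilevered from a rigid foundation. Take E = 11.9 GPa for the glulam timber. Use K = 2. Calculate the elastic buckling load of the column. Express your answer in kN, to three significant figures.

I = πd⁴/64 = π×142⁴/64 = 1.996×10^7 mm⁴
I = 1.996×10^7 mm⁴ = 1.996×10^-5 m⁴
Effective length L_e = K·L = 2 × 1.11 = 2.220 m
P_cr = π²EI / L_e² = π² × 11.9×10⁹ × 1.996×10^-5 / 2.220² = 4.756×10^5 N

P_cr ≈ 476 kN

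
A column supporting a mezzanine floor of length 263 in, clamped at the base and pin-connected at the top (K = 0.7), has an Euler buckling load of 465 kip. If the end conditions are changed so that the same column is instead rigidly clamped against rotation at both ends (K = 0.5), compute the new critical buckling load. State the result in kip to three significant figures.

P_cr ∝ 1/K², so P_cr,new = P_cr,old × (K_old/K_new)² = 465 × (0.7/0.5)²
= 465 × 1.960 = 911 kip

P_cr ≈ 911 kip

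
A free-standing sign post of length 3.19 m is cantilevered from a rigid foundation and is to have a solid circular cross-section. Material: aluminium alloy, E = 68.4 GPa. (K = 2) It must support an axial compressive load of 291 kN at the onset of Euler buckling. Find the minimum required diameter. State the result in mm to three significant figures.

d ≈ 137 mm

L_e = K·L = 2 × 3.19 = 6.380 m
Required I = P_cr·L_e²/(π²E) = 2.910×10^5 × 6.380² / (π² × 6.84×10^10) = 1.755×10^-5 m⁴
I_req = 1.755×10^7 mm⁴
Solid circle: I = πd⁴/64  ⇒  d = (64I/π)^(1/4) = (64×1.755×10^7/π)^(1/4) = 137 mm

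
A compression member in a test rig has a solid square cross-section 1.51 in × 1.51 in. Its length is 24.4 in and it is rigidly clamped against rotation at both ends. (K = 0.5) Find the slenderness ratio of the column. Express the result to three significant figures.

λ ≈ 28.0

For a square r = a/√12 = 1.51/√12 = 0.4359 in
L_e = K·L = 0.5 × 24.4 = 12.20 in
λ = L_e / r_min = 12.200 / 0.4359 = 28.0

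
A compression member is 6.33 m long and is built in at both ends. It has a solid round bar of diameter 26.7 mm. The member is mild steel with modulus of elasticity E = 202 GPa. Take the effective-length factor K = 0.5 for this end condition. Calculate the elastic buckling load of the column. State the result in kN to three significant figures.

I = πd⁴/64 = π×26.7⁴/64 = 2.495×10^4 mm⁴
I = 2.495×10^4 mm⁴ = 2.495×10^-8 m⁴
Effective length L_e = K·L = 0.5 × 6.33 = 3.165 m
P_cr = π²EI / L_e² = π² × 202×10⁹ × 2.495×10^-8 / 3.165² = 4.965×10^3 N

P_cr ≈ 4.96 kN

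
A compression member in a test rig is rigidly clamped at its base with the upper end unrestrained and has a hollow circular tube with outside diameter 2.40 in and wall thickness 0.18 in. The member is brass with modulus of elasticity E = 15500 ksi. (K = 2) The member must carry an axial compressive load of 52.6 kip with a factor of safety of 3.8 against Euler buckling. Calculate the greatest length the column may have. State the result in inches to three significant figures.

L_max ≈ 12.2 in

Inner diameter d_i = 2.40 − 2×0.18 = 2.040 in
I = π(d_o⁴ − d_i⁴)/64 = π(2.40⁴ − 2.040⁴)/64 = 0.7785 in⁴
Required critical load P_cr = n·P = 3.8 × 52.6 = 199.9 kip = 1.999×10^5 lb
From P_cr = π²EI/(K·L)²:  L = (1/K)·√(π²EI/P_cr) = (1/2)·√(π²×1.55×10^7×0.7785/1.999×10^5)
L = 12.2 in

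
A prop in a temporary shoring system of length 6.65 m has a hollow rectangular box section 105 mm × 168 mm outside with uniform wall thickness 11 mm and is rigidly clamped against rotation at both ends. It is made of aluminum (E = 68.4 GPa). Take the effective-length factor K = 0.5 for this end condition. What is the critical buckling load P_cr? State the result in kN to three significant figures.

P_cr ≈ 565 kN

Inner dimensions: h_i = 168 − 2×11 = 146.0 mm, b_i = 105 − 2×11 = 83.00 mm
Weak-axis I_min = (h_o·b_o³ − h_i·b_i³)/12 with b_o = 105, b_i = 83.00 mm (shorter outer/inner sides).
I_min = (168×105³ − 146.0×83.00³)/12 = 9.250×10^6 mm⁴
I = 9.250×10^6 mm⁴ = 9.250×10^-6 m⁴
Effective length L_e = K·L = 0.5 × 6.65 = 3.325 m
P_cr = π²EI / L_e² = π² × 68.4×10⁹ × 9.250×10^-6 / 3.325² = 5.648×10^5 N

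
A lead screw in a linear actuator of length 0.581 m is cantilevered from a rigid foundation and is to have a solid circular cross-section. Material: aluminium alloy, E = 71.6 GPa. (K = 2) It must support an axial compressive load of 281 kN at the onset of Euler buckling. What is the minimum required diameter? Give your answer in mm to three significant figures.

L_e = K·L = 2 × 0.581 = 1.162 m
Required I = P_cr·L_e²/(π²E) = 2.810×10^5 × 1.162² / (π² × 7.16×10^10) = 5.369×10^-7 m⁴
I_req = 5.369×10^5 mm⁴
Solid circle: I = πd⁴/64  ⇒  d = (64I/π)^(1/4) = (64×5.369×10^5/π)^(1/4) = 57.5 mm

d ≈ 57.5 mm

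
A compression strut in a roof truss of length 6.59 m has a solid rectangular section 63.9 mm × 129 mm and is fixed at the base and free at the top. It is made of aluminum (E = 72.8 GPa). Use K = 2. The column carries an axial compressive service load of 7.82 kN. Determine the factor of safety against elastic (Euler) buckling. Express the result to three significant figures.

Buckling occurs about the weak axis: I_min = h·b³/12 with b = 63.9 mm (the shorter side).
I_min = 129×63.9³/12 = 2.805×10^6 mm⁴
I = 2.805×10^6 mm⁴ = 2.805×10^-6 m⁴
Effective length L_e = K·L = 2 × 6.59 = 13.18 m
P_cr = π²EI / L_e² = π² × 72.8×10⁹ × 2.805×10^-6 / 13.18² = 1.160×10^4 N
Factor of safety n = P_cr / P = 11.601 / 7.82 = 1.48

n ≈ 1.48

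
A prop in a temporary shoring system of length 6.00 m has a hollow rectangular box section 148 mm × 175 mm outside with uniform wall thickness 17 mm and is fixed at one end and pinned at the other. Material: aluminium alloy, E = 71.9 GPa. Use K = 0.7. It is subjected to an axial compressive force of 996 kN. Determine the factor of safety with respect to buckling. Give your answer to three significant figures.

n ≈ 1.21

Inner dimensions: h_i = 175 − 2×17 = 141.0 mm, b_i = 148 − 2×17 = 114.0 mm
Weak-axis I_min = (h_o·b_o³ − h_i·b_i³)/12 with b_o = 148, b_i = 114.0 mm (shorter outer/inner sides).
I_min = (175×148³ − 141.0×114.0³)/12 = 2.987×10^7 mm⁴
I = 2.987×10^7 mm⁴ = 2.987×10^-5 m⁴
Effective length L_e = K·L = 0.7 × 6.00 = 4.200 m
P_cr = π²EI / L_e² = π² × 71.9×10⁹ × 2.987×10^-5 / 4.200² = 1.202×10^6 N
Factor of safety n = P_cr / P = 1201.5 / 996 = 1.21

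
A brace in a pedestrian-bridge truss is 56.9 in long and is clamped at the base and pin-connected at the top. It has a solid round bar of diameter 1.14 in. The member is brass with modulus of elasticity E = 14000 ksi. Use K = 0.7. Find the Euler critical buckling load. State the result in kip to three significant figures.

I = πd⁴/64 = π×1.14⁴/64 = 8.291×10^-2 in⁴
Effective length L_e = K·L = 0.7 × 56.9 = 39.83 in
P_cr = π²EI / L_e² = π² × 14000×10³ × 8.291×10^-2 / 39.83² = 7.221×10^3 lb

P_cr ≈ 7.22 kip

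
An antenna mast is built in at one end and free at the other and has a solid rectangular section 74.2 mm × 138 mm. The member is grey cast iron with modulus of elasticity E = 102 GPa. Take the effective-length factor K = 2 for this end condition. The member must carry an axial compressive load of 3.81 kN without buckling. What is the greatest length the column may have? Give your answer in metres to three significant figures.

L_max ≈ 17.6 m

Buckling occurs about the weak axis: I_min = h·b³/12 with b = 74.2 mm (the shorter side).
I_min = 138×74.2³/12 = 4.698×10^6 mm⁴
I = 4.698×10^-6 m⁴
At the buckling limit P_cr = P = 3.810×10^3 N
From P_cr = π²EI/(K·L)²:  L = (1/K)·√(π²EI/P_cr) = (1/2)·√(π²×1.02×10^11×4.698×10^-6/3.810×10^3)
L = 17.6 m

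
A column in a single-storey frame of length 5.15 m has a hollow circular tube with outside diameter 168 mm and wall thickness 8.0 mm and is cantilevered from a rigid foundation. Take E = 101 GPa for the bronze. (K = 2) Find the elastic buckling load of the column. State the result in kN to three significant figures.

P_cr ≈ 121 kN

Inner diameter d_i = 168 − 2×8.0 = 152.0 mm
I = π(d_o⁴ − d_i⁴)/64 = π(168⁴ − 152.0⁴)/64 = 1.290×10^7 mm⁴
I = 1.290×10^7 mm⁴ = 1.290×10^-5 m⁴
Effective length L_e = K·L = 2 × 5.15 = 10.30 m
P_cr = π²EI / L_e² = π² × 101×10⁹ × 1.290×10^-5 / 10.30² = 1.212×10^5 N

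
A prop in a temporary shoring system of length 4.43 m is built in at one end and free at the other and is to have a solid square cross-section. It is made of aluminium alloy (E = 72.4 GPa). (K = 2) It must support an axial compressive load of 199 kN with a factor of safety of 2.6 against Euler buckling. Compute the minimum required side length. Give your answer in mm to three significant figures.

a ≈ 162 mm

Required P_cr = n·P = 2.6 × 199 = 517.4 kN
L_e = K·L = 2 × 4.43 = 8.860 m
Required I = P_cr·L_e²/(π²E) = 5.174×10^5 × 8.860² / (π² × 7.24×10^10) = 5.684×10^-5 m⁴
I_req = 5.684×10^7 mm⁴
Solid square: I = a⁴/12  ⇒  a = (12I)^(1/4) = (12×5.684×10^7)^(1/4) = 162 mm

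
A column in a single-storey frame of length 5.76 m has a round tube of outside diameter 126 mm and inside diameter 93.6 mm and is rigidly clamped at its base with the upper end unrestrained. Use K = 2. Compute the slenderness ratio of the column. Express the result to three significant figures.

λ ≈ 294

d_o = 126 mm, d_i = 93.6 mm
I = π(d_o⁴ − d_i⁴)/64 = π(126⁴ − 93.60⁴)/64 = 8.605×10^6 mm⁴
A = 5.588×10^3 mm²;  r_min = √(I/A) = √(8.605×10^6/5.588×10^3) = 39.24 mm
L_e = K·L = 2 × 5.76 m = 11.52 m = 11520 mm
λ = L_e / r_min = 11520 / 39.24 = 294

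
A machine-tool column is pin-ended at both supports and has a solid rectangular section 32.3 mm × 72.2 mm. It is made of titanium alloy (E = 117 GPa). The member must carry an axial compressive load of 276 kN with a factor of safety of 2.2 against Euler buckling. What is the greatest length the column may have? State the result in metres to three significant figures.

Buckling occurs about the weak axis: I_min = h·b³/12 with b = 32.3 mm (the shorter side).
I_min = 72.2×32.3³/12 = 2.028×10^5 mm⁴
I = 2.028×10^-7 m⁴
Required critical load P_cr = n·P = 2.2 × 276 = 607.2 kN = 6.072×10^5 N
From P_cr = π²EI/(K·L)²:  L = (1/K)·√(π²EI/P_cr) = (1/1)·√(π²×1.17×10^11×2.028×10^-7/6.072×10^5)
L = 0.621 m

L_max ≈ 0.621 m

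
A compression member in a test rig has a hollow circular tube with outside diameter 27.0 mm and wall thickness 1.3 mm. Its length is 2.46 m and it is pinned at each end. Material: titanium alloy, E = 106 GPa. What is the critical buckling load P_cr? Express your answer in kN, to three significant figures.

Inner diameter d_i = 27.0 − 2×1.3 = 24.40 mm
I = π(d_o⁴ − d_i⁴)/64 = π(27.0⁴ − 24.40⁴)/64 = 8.688×10^3 mm⁴
I = 8.688×10^3 mm⁴ = 8.688×10^-9 m⁴
Effective length L_e = K·L = 1 × 2.46 = 2.460 m
P_cr = π²EI / L_e² = π² × 106×10⁹ × 8.688×10^-9 / 2.460² = 1.502×10^3 N

P_cr ≈ 1.50 kN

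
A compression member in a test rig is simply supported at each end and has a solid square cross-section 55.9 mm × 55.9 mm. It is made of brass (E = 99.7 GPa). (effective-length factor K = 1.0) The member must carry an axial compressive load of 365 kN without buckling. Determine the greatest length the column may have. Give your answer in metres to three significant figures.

L_max ≈ 1.48 m

I = a⁴/12 = 55.9⁴/12 = 8.137×10^5 mm⁴
I = 8.137×10^-7 m⁴
At the buckling limit P_cr = P = 3.650×10^5 N
From P_cr = π²EI/(K·L)²:  L = (1/K)·√(π²EI/P_cr) = (1/1)·√(π²×9.97×10^10×8.137×10^-7/3.650×10^5)
L = 1.48 m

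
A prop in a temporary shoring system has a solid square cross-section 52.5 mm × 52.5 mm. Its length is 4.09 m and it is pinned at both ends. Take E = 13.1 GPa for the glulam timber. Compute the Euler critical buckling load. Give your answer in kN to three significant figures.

I = a⁴/12 = 52.5⁴/12 = 6.331×10^5 mm⁴
I = 6.331×10^5 mm⁴ = 6.331×10^-7 m⁴
Effective length L_e = K·L = 1 × 4.09 = 4.090 m
P_cr = π²EI / L_e² = π² × 13.1×10⁹ × 6.331×10^-7 / 4.090² = 4.893×10^3 N

P_cr ≈ 4.89 kN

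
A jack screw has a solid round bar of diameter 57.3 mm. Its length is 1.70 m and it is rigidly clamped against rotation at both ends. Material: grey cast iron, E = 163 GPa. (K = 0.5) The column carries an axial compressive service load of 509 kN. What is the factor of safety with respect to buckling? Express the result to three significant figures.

I = πd⁴/64 = π×57.3⁴/64 = 5.292×10^5 mm⁴
I = 5.292×10^5 mm⁴ = 5.292×10^-7 m⁴
Effective length L_e = K·L = 0.5 × 1.70 = 0.8500 m
P_cr = π²EI / L_e² = π² × 163×10⁹ × 5.292×10^-7 / 0.8500² = 1.178×10^6 N
Factor of safety n = P_cr / P = 1178.3 / 509 = 2.31

n ≈ 2.31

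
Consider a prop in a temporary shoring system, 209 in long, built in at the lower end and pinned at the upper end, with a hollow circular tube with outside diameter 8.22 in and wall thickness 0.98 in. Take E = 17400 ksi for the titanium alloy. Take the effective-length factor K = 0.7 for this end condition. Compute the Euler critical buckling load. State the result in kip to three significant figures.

P_cr ≈ 1190 kip

Inner diameter d_i = 8.22 − 2×0.98 = 6.260 in
I = π(d_o⁴ − d_i⁴)/64 = π(8.22⁴ − 6.260⁴)/64 = 148.7 in⁴
Effective length L_e = K·L = 0.7 × 209 = 146.3 in
P_cr = π²EI / L_e² = π² × 17400×10³ × 148.7 / 146.3² = 1.193×10^6 lb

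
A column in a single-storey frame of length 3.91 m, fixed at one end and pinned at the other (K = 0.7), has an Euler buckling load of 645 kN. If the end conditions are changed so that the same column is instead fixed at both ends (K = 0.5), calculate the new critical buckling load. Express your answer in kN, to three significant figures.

P_cr ∝ 1/K², so P_cr,new = P_cr,old × (K_old/K_new)² = 645 × (0.7/0.5)²
= 645 × 1.960 = 1260 kN

P_cr ≈ 1260 kN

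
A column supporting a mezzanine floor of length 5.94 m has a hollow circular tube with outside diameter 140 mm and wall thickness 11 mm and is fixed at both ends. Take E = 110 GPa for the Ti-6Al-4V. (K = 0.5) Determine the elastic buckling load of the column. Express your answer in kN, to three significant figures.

P_cr ≈ 1150 kN

Inner diameter d_i = 140 − 2×11 = 118.0 mm
I = π(d_o⁴ − d_i⁴)/64 = π(140⁴ − 118.0⁴)/64 = 9.340×10^6 mm⁴
I = 9.340×10^6 mm⁴ = 9.340×10^-6 m⁴
Effective length L_e = K·L = 0.5 × 5.94 = 2.970 m
P_cr = π²EI / L_e² = π² × 110×10⁹ × 9.340×10^-6 / 2.970² = 1.150×10^6 N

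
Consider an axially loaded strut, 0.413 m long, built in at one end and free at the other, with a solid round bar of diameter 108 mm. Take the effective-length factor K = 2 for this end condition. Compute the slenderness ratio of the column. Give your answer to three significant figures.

For a solid circle r = d/4 = 108/4 = 27.00 mm
L_e = K·L = 2 × 0.413 m = 0.8260 m = 826.00 mm
λ = L_e / r_min = 826.00 / 27.00 = 30.6

λ ≈ 30.6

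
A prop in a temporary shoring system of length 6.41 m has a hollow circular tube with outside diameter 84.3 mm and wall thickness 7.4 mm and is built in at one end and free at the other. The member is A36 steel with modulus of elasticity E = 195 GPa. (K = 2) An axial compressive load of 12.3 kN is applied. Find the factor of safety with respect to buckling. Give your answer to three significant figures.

Inner diameter d_i = 84.3 − 2×7.4 = 69.50 mm
I = π(d_o⁴ − d_i⁴)/64 = π(84.3⁴ − 69.50⁴)/64 = 1.334×10^6 mm⁴
I = 1.334×10^6 mm⁴ = 1.334×10^-6 m⁴
Effective length L_e = K·L = 2 × 6.41 = 12.82 m
P_cr = π²EI / L_e² = π² × 195×10⁹ × 1.334×10^-6 / 12.82² = 1.562×10^4 N
Factor of safety n = P_cr / P = 15.618 / 12.3 = 1.27

n ≈ 1.27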